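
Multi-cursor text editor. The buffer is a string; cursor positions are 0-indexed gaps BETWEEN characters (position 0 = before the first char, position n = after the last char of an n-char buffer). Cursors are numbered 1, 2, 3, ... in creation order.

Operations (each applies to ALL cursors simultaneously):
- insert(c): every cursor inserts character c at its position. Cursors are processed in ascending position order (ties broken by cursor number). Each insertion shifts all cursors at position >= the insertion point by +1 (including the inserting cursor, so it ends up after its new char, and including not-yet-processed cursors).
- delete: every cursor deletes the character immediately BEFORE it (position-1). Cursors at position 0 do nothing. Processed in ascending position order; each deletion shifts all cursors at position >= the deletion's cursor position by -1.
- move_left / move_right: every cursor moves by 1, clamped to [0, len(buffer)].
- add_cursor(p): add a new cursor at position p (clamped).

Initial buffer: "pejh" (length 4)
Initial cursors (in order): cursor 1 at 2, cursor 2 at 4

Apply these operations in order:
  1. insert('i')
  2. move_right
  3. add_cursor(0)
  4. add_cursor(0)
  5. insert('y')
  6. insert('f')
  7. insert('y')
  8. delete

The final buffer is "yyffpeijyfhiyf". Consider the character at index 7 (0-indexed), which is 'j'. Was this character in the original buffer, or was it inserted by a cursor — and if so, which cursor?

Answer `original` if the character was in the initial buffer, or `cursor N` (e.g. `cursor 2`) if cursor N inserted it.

After op 1 (insert('i')): buffer="peijhi" (len 6), cursors c1@3 c2@6, authorship ..1..2
After op 2 (move_right): buffer="peijhi" (len 6), cursors c1@4 c2@6, authorship ..1..2
After op 3 (add_cursor(0)): buffer="peijhi" (len 6), cursors c3@0 c1@4 c2@6, authorship ..1..2
After op 4 (add_cursor(0)): buffer="peijhi" (len 6), cursors c3@0 c4@0 c1@4 c2@6, authorship ..1..2
After op 5 (insert('y')): buffer="yypeijyhiy" (len 10), cursors c3@2 c4@2 c1@7 c2@10, authorship 34..1.1.22
After op 6 (insert('f')): buffer="yyffpeijyfhiyf" (len 14), cursors c3@4 c4@4 c1@10 c2@14, authorship 3434..1.11.222
After op 7 (insert('y')): buffer="yyffyypeijyfyhiyfy" (len 18), cursors c3@6 c4@6 c1@13 c2@18, authorship 343434..1.111.2222
After op 8 (delete): buffer="yyffpeijyfhiyf" (len 14), cursors c3@4 c4@4 c1@10 c2@14, authorship 3434..1.11.222
Authorship (.=original, N=cursor N): 3 4 3 4 . . 1 . 1 1 . 2 2 2
Index 7: author = original

Answer: original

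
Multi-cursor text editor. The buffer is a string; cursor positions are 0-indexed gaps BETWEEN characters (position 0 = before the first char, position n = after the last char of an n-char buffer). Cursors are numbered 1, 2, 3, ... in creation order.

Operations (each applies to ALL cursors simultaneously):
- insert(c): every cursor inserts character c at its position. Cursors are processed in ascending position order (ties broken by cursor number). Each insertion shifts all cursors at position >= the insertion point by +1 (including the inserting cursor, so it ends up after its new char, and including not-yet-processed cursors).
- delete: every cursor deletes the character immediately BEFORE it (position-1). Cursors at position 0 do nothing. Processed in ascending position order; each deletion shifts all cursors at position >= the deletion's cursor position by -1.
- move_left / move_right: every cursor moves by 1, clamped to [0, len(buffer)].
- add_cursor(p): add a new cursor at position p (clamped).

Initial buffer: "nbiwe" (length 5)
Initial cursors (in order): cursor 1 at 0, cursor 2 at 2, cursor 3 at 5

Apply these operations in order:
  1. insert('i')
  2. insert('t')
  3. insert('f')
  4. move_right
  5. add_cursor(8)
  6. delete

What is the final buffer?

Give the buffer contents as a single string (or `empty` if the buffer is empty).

Answer: itfbitweit

Derivation:
After op 1 (insert('i')): buffer="inbiiwei" (len 8), cursors c1@1 c2@4 c3@8, authorship 1..2...3
After op 2 (insert('t')): buffer="itnbitiweit" (len 11), cursors c1@2 c2@6 c3@11, authorship 11..22...33
After op 3 (insert('f')): buffer="itfnbitfiweitf" (len 14), cursors c1@3 c2@8 c3@14, authorship 111..222...333
After op 4 (move_right): buffer="itfnbitfiweitf" (len 14), cursors c1@4 c2@9 c3@14, authorship 111..222...333
After op 5 (add_cursor(8)): buffer="itfnbitfiweitf" (len 14), cursors c1@4 c4@8 c2@9 c3@14, authorship 111..222...333
After op 6 (delete): buffer="itfbitweit" (len 10), cursors c1@3 c2@6 c4@6 c3@10, authorship 111.22..33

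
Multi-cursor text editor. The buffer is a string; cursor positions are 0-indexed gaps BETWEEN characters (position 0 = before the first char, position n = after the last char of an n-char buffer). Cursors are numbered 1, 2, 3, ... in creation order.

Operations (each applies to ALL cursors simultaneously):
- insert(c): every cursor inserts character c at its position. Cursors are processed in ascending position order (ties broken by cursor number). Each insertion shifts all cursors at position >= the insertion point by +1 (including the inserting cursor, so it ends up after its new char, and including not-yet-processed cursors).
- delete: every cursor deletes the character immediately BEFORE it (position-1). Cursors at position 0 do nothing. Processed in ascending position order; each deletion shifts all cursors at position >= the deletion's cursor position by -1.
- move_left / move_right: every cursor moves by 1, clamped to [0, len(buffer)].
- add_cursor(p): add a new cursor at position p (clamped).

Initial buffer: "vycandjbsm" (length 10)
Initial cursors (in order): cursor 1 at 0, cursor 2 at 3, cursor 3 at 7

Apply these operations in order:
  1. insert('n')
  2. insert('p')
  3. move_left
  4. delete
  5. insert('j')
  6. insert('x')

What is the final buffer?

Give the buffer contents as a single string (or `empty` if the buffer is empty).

After op 1 (insert('n')): buffer="nvycnandjnbsm" (len 13), cursors c1@1 c2@5 c3@10, authorship 1...2....3...
After op 2 (insert('p')): buffer="npvycnpandjnpbsm" (len 16), cursors c1@2 c2@7 c3@13, authorship 11...22....33...
After op 3 (move_left): buffer="npvycnpandjnpbsm" (len 16), cursors c1@1 c2@6 c3@12, authorship 11...22....33...
After op 4 (delete): buffer="pvycpandjpbsm" (len 13), cursors c1@0 c2@4 c3@9, authorship 1...2....3...
After op 5 (insert('j')): buffer="jpvycjpandjjpbsm" (len 16), cursors c1@1 c2@6 c3@12, authorship 11...22....33...
After op 6 (insert('x')): buffer="jxpvycjxpandjjxpbsm" (len 19), cursors c1@2 c2@8 c3@15, authorship 111...222....333...

Answer: jxpvycjxpandjjxpbsm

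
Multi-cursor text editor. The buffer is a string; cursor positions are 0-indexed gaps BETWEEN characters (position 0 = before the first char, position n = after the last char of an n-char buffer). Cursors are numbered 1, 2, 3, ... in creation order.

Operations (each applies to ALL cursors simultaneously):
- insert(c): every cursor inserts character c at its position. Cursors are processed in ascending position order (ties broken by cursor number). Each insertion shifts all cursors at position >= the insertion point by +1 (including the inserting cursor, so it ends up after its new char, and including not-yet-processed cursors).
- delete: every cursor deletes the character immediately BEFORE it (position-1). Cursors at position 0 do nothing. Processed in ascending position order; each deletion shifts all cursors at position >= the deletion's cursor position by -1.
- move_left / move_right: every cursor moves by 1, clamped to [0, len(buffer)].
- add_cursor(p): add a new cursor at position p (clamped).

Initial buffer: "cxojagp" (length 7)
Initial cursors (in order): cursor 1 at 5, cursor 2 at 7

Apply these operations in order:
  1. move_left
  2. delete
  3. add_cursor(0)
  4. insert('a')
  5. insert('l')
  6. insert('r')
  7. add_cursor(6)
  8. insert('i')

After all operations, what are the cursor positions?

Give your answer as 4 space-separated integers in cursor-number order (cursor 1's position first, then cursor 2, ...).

Answer: 12 17 4 8

Derivation:
After op 1 (move_left): buffer="cxojagp" (len 7), cursors c1@4 c2@6, authorship .......
After op 2 (delete): buffer="cxoap" (len 5), cursors c1@3 c2@4, authorship .....
After op 3 (add_cursor(0)): buffer="cxoap" (len 5), cursors c3@0 c1@3 c2@4, authorship .....
After op 4 (insert('a')): buffer="acxoaaap" (len 8), cursors c3@1 c1@5 c2@7, authorship 3...1.2.
After op 5 (insert('l')): buffer="alcxoalaalp" (len 11), cursors c3@2 c1@7 c2@10, authorship 33...11.22.
After op 6 (insert('r')): buffer="alrcxoalraalrp" (len 14), cursors c3@3 c1@9 c2@13, authorship 333...111.222.
After op 7 (add_cursor(6)): buffer="alrcxoalraalrp" (len 14), cursors c3@3 c4@6 c1@9 c2@13, authorship 333...111.222.
After op 8 (insert('i')): buffer="alricxoialriaalrip" (len 18), cursors c3@4 c4@8 c1@12 c2@17, authorship 3333...41111.2222.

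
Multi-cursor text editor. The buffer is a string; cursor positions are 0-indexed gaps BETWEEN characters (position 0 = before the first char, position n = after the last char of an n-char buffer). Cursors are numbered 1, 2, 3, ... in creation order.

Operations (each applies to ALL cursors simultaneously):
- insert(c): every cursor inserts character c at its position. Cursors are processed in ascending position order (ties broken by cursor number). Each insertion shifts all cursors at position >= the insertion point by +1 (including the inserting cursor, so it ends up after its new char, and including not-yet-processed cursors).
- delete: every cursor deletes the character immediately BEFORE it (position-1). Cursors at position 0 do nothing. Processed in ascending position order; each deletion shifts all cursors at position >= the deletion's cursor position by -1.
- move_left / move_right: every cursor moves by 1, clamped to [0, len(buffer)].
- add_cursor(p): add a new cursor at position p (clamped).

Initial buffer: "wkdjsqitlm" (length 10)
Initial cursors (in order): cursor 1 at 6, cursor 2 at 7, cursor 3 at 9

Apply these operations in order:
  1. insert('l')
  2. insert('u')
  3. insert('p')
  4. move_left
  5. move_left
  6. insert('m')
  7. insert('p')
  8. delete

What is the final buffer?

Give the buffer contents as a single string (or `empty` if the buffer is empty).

Answer: wkdjsqlmupilmuptllmupm

Derivation:
After op 1 (insert('l')): buffer="wkdjsqliltllm" (len 13), cursors c1@7 c2@9 c3@12, authorship ......1.2..3.
After op 2 (insert('u')): buffer="wkdjsqluilutllum" (len 16), cursors c1@8 c2@11 c3@15, authorship ......11.22..33.
After op 3 (insert('p')): buffer="wkdjsqlupiluptllupm" (len 19), cursors c1@9 c2@13 c3@18, authorship ......111.222..333.
After op 4 (move_left): buffer="wkdjsqlupiluptllupm" (len 19), cursors c1@8 c2@12 c3@17, authorship ......111.222..333.
After op 5 (move_left): buffer="wkdjsqlupiluptllupm" (len 19), cursors c1@7 c2@11 c3@16, authorship ......111.222..333.
After op 6 (insert('m')): buffer="wkdjsqlmupilmuptllmupm" (len 22), cursors c1@8 c2@13 c3@19, authorship ......1111.2222..3333.
After op 7 (insert('p')): buffer="wkdjsqlmpupilmpuptllmpupm" (len 25), cursors c1@9 c2@15 c3@22, authorship ......11111.22222..33333.
After op 8 (delete): buffer="wkdjsqlmupilmuptllmupm" (len 22), cursors c1@8 c2@13 c3@19, authorship ......1111.2222..3333.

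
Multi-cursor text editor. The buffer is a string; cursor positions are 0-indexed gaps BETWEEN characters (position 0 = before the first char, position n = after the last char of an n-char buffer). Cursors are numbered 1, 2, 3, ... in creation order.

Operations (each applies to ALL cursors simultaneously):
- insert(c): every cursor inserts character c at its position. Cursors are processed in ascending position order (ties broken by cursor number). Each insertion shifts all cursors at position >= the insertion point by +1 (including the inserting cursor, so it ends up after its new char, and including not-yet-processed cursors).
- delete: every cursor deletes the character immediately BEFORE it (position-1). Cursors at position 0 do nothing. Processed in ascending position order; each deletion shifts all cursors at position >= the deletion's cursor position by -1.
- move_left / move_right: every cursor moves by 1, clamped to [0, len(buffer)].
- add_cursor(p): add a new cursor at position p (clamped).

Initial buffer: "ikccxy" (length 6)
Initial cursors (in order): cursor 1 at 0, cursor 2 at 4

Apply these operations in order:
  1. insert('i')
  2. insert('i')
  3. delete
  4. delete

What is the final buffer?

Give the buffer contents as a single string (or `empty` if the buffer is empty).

After op 1 (insert('i')): buffer="iikccixy" (len 8), cursors c1@1 c2@6, authorship 1....2..
After op 2 (insert('i')): buffer="iiikcciixy" (len 10), cursors c1@2 c2@8, authorship 11....22..
After op 3 (delete): buffer="iikccixy" (len 8), cursors c1@1 c2@6, authorship 1....2..
After op 4 (delete): buffer="ikccxy" (len 6), cursors c1@0 c2@4, authorship ......

Answer: ikccxy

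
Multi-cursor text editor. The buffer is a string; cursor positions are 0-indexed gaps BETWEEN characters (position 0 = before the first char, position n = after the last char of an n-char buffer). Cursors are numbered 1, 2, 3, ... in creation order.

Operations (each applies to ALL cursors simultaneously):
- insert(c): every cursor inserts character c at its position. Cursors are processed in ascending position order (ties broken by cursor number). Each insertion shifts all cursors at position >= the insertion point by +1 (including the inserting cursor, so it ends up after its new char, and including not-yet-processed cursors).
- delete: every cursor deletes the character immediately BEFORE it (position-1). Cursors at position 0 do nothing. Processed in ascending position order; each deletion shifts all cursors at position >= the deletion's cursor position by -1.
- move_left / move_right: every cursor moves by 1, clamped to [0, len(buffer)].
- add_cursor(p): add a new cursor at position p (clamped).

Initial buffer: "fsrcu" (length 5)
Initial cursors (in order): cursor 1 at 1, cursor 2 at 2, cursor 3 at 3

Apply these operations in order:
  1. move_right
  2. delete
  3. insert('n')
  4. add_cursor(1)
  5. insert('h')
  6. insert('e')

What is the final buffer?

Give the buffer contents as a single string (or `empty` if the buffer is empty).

After op 1 (move_right): buffer="fsrcu" (len 5), cursors c1@2 c2@3 c3@4, authorship .....
After op 2 (delete): buffer="fu" (len 2), cursors c1@1 c2@1 c3@1, authorship ..
After op 3 (insert('n')): buffer="fnnnu" (len 5), cursors c1@4 c2@4 c3@4, authorship .123.
After op 4 (add_cursor(1)): buffer="fnnnu" (len 5), cursors c4@1 c1@4 c2@4 c3@4, authorship .123.
After op 5 (insert('h')): buffer="fhnnnhhhu" (len 9), cursors c4@2 c1@8 c2@8 c3@8, authorship .4123123.
After op 6 (insert('e')): buffer="fhennnhhheeeu" (len 13), cursors c4@3 c1@12 c2@12 c3@12, authorship .44123123123.

Answer: fhennnhhheeeu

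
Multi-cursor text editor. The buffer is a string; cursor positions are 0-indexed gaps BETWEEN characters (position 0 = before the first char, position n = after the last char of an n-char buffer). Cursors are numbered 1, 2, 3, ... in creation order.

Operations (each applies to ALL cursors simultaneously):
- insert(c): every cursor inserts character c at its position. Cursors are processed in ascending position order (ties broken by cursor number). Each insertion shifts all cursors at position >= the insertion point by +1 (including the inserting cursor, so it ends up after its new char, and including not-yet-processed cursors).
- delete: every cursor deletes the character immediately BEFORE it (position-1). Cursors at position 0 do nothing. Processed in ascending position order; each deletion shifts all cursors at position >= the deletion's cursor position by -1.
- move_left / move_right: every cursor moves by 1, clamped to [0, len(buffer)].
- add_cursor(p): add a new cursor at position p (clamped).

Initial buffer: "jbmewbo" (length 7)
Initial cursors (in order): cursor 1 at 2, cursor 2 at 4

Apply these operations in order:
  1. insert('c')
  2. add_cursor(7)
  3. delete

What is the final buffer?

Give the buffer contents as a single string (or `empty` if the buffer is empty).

Answer: jbmebo

Derivation:
After op 1 (insert('c')): buffer="jbcmecwbo" (len 9), cursors c1@3 c2@6, authorship ..1..2...
After op 2 (add_cursor(7)): buffer="jbcmecwbo" (len 9), cursors c1@3 c2@6 c3@7, authorship ..1..2...
After op 3 (delete): buffer="jbmebo" (len 6), cursors c1@2 c2@4 c3@4, authorship ......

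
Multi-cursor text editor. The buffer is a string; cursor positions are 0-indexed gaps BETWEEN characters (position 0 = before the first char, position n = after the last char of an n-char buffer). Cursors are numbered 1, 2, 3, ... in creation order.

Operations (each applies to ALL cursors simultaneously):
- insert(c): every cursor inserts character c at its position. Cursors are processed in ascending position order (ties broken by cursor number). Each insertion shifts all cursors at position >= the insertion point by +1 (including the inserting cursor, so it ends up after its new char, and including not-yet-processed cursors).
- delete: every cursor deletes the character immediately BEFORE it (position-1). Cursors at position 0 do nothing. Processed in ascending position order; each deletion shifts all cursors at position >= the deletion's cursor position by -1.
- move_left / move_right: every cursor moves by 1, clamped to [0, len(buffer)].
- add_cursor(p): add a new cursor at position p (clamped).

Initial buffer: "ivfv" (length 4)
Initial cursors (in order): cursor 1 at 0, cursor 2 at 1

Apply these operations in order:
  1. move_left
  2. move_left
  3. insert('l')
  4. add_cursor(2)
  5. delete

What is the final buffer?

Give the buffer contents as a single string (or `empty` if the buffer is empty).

After op 1 (move_left): buffer="ivfv" (len 4), cursors c1@0 c2@0, authorship ....
After op 2 (move_left): buffer="ivfv" (len 4), cursors c1@0 c2@0, authorship ....
After op 3 (insert('l')): buffer="llivfv" (len 6), cursors c1@2 c2@2, authorship 12....
After op 4 (add_cursor(2)): buffer="llivfv" (len 6), cursors c1@2 c2@2 c3@2, authorship 12....
After op 5 (delete): buffer="ivfv" (len 4), cursors c1@0 c2@0 c3@0, authorship ....

Answer: ivfv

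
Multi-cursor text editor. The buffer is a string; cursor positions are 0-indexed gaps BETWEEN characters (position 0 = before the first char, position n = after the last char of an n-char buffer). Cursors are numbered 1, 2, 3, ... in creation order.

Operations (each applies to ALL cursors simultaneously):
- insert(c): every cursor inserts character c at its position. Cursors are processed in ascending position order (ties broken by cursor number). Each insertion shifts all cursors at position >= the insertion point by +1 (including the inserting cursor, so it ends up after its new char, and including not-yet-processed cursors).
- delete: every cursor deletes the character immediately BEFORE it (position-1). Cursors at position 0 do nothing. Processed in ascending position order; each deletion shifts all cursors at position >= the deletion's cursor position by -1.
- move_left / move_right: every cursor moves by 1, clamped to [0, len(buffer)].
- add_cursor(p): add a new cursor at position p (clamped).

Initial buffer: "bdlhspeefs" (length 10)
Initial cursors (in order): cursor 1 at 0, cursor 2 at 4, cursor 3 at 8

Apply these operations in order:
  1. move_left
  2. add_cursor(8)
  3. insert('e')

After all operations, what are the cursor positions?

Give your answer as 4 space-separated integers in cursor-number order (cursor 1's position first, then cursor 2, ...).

Answer: 1 5 10 12

Derivation:
After op 1 (move_left): buffer="bdlhspeefs" (len 10), cursors c1@0 c2@3 c3@7, authorship ..........
After op 2 (add_cursor(8)): buffer="bdlhspeefs" (len 10), cursors c1@0 c2@3 c3@7 c4@8, authorship ..........
After op 3 (insert('e')): buffer="ebdlehspeeeefs" (len 14), cursors c1@1 c2@5 c3@10 c4@12, authorship 1...2....3.4..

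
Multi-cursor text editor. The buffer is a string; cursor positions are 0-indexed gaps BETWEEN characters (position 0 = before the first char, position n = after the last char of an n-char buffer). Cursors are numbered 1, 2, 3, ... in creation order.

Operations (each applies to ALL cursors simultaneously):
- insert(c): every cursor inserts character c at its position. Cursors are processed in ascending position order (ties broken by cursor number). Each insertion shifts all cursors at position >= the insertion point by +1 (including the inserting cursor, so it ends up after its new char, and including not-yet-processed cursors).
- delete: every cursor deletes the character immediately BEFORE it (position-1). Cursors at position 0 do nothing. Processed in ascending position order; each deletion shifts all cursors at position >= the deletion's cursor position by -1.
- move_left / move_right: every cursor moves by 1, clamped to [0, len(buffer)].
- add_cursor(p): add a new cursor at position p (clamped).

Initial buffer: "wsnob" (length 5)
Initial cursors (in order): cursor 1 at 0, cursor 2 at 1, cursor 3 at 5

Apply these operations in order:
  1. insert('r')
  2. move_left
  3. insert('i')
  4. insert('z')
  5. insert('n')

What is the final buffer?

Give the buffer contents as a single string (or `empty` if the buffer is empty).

After op 1 (insert('r')): buffer="rwrsnobr" (len 8), cursors c1@1 c2@3 c3@8, authorship 1.2....3
After op 2 (move_left): buffer="rwrsnobr" (len 8), cursors c1@0 c2@2 c3@7, authorship 1.2....3
After op 3 (insert('i')): buffer="irwirsnobir" (len 11), cursors c1@1 c2@4 c3@10, authorship 11.22....33
After op 4 (insert('z')): buffer="izrwizrsnobizr" (len 14), cursors c1@2 c2@6 c3@13, authorship 111.222....333
After op 5 (insert('n')): buffer="iznrwiznrsnobiznr" (len 17), cursors c1@3 c2@8 c3@16, authorship 1111.2222....3333

Answer: iznrwiznrsnobiznr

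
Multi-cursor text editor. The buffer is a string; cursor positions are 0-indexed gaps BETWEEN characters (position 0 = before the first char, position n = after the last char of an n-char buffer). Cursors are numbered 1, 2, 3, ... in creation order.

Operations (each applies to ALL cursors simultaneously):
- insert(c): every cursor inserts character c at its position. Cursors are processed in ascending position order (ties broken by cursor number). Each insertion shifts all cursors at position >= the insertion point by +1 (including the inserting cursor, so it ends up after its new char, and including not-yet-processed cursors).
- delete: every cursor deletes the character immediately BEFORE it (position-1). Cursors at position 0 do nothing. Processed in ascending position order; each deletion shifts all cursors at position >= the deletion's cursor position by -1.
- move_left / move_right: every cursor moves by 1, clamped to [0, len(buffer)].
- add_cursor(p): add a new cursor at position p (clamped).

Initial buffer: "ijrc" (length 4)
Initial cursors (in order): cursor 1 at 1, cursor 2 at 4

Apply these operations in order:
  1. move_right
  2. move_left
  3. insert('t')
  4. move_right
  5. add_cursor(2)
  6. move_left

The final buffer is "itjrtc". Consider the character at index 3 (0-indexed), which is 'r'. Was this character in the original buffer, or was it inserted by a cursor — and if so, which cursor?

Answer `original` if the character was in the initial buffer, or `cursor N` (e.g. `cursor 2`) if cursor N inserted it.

After op 1 (move_right): buffer="ijrc" (len 4), cursors c1@2 c2@4, authorship ....
After op 2 (move_left): buffer="ijrc" (len 4), cursors c1@1 c2@3, authorship ....
After op 3 (insert('t')): buffer="itjrtc" (len 6), cursors c1@2 c2@5, authorship .1..2.
After op 4 (move_right): buffer="itjrtc" (len 6), cursors c1@3 c2@6, authorship .1..2.
After op 5 (add_cursor(2)): buffer="itjrtc" (len 6), cursors c3@2 c1@3 c2@6, authorship .1..2.
After op 6 (move_left): buffer="itjrtc" (len 6), cursors c3@1 c1@2 c2@5, authorship .1..2.
Authorship (.=original, N=cursor N): . 1 . . 2 .
Index 3: author = original

Answer: original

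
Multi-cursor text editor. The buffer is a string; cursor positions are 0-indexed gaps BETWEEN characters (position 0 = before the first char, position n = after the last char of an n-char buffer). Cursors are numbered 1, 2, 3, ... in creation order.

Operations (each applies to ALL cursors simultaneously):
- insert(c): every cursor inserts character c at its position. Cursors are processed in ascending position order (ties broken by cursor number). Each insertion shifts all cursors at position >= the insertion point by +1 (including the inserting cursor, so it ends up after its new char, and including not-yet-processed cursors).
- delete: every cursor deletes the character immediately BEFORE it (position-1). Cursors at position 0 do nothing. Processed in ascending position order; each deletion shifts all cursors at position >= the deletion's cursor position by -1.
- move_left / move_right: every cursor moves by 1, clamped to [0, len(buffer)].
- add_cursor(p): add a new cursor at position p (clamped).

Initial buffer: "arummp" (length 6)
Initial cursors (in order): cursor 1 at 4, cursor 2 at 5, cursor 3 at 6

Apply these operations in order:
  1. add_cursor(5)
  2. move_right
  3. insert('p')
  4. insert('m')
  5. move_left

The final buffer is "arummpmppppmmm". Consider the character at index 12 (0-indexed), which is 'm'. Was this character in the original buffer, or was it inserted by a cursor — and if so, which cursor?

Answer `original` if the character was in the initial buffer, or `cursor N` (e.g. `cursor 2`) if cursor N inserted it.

After op 1 (add_cursor(5)): buffer="arummp" (len 6), cursors c1@4 c2@5 c4@5 c3@6, authorship ......
After op 2 (move_right): buffer="arummp" (len 6), cursors c1@5 c2@6 c3@6 c4@6, authorship ......
After op 3 (insert('p')): buffer="arummppppp" (len 10), cursors c1@6 c2@10 c3@10 c4@10, authorship .....1.234
After op 4 (insert('m')): buffer="arummpmppppmmm" (len 14), cursors c1@7 c2@14 c3@14 c4@14, authorship .....11.234234
After op 5 (move_left): buffer="arummpmppppmmm" (len 14), cursors c1@6 c2@13 c3@13 c4@13, authorship .....11.234234
Authorship (.=original, N=cursor N): . . . . . 1 1 . 2 3 4 2 3 4
Index 12: author = 3

Answer: cursor 3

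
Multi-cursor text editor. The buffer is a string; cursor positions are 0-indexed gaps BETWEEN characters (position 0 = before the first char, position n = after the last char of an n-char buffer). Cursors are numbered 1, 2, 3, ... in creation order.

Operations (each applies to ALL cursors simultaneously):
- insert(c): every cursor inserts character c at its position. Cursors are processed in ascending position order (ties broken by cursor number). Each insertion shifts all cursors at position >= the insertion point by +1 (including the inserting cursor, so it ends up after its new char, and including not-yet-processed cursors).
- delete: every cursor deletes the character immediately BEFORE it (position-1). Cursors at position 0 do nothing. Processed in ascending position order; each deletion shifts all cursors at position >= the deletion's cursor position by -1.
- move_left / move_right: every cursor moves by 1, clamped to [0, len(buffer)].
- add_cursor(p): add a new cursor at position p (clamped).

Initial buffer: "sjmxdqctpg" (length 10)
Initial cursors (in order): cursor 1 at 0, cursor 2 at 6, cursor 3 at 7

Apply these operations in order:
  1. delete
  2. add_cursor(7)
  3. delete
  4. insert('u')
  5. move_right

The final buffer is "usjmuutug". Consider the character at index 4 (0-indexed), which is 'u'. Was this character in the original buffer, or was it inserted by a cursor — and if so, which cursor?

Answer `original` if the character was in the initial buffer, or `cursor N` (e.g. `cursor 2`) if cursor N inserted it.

After op 1 (delete): buffer="sjmxdtpg" (len 8), cursors c1@0 c2@5 c3@5, authorship ........
After op 2 (add_cursor(7)): buffer="sjmxdtpg" (len 8), cursors c1@0 c2@5 c3@5 c4@7, authorship ........
After op 3 (delete): buffer="sjmtg" (len 5), cursors c1@0 c2@3 c3@3 c4@4, authorship .....
After op 4 (insert('u')): buffer="usjmuutug" (len 9), cursors c1@1 c2@6 c3@6 c4@8, authorship 1...23.4.
After op 5 (move_right): buffer="usjmuutug" (len 9), cursors c1@2 c2@7 c3@7 c4@9, authorship 1...23.4.
Authorship (.=original, N=cursor N): 1 . . . 2 3 . 4 .
Index 4: author = 2

Answer: cursor 2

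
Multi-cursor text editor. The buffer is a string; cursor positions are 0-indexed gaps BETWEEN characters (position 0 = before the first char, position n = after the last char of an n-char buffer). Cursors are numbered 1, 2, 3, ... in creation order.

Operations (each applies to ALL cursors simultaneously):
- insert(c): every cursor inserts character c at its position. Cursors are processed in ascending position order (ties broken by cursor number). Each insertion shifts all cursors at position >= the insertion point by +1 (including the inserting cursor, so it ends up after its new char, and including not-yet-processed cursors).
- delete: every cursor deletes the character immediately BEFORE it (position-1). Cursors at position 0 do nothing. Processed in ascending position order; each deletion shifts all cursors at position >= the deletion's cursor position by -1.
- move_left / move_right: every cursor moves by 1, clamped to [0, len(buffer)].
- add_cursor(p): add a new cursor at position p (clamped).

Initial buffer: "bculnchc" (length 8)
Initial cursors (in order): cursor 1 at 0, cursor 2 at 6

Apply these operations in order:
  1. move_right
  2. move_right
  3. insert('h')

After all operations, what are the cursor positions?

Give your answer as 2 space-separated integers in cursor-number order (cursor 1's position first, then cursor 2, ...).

After op 1 (move_right): buffer="bculnchc" (len 8), cursors c1@1 c2@7, authorship ........
After op 2 (move_right): buffer="bculnchc" (len 8), cursors c1@2 c2@8, authorship ........
After op 3 (insert('h')): buffer="bchulnchch" (len 10), cursors c1@3 c2@10, authorship ..1......2

Answer: 3 10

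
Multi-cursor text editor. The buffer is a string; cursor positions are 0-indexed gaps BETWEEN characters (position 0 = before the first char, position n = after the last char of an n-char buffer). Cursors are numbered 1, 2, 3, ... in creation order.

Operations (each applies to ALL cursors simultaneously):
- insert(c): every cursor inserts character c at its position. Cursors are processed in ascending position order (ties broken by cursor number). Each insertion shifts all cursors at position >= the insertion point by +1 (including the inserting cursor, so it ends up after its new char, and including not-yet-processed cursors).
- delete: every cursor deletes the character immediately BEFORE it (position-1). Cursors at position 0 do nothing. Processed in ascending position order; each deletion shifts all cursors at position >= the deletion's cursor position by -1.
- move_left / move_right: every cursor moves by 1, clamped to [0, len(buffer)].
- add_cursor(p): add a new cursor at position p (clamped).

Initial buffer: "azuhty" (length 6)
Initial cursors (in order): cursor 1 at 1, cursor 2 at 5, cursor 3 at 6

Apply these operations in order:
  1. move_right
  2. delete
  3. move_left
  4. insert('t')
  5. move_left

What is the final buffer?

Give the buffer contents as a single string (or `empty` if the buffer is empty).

Answer: tautth

Derivation:
After op 1 (move_right): buffer="azuhty" (len 6), cursors c1@2 c2@6 c3@6, authorship ......
After op 2 (delete): buffer="auh" (len 3), cursors c1@1 c2@3 c3@3, authorship ...
After op 3 (move_left): buffer="auh" (len 3), cursors c1@0 c2@2 c3@2, authorship ...
After op 4 (insert('t')): buffer="tautth" (len 6), cursors c1@1 c2@5 c3@5, authorship 1..23.
After op 5 (move_left): buffer="tautth" (len 6), cursors c1@0 c2@4 c3@4, authorship 1..23.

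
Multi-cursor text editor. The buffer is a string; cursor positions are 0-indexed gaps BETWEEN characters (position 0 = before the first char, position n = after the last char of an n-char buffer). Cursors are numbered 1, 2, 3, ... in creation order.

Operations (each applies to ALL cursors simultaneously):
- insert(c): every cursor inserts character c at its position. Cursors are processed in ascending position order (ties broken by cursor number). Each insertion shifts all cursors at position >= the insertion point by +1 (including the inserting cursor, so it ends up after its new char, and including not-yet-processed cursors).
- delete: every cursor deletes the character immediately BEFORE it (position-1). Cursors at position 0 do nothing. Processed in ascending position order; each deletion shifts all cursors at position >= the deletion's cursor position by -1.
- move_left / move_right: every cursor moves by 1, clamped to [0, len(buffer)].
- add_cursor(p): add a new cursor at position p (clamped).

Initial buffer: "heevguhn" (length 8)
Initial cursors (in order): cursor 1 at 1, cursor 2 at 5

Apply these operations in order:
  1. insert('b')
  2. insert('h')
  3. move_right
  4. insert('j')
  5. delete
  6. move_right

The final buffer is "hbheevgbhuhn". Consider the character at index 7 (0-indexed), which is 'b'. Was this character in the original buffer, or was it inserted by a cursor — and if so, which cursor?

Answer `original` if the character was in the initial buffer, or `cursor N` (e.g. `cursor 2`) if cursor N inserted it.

After op 1 (insert('b')): buffer="hbeevgbuhn" (len 10), cursors c1@2 c2@7, authorship .1....2...
After op 2 (insert('h')): buffer="hbheevgbhuhn" (len 12), cursors c1@3 c2@9, authorship .11....22...
After op 3 (move_right): buffer="hbheevgbhuhn" (len 12), cursors c1@4 c2@10, authorship .11....22...
After op 4 (insert('j')): buffer="hbhejevgbhujhn" (len 14), cursors c1@5 c2@12, authorship .11.1...22.2..
After op 5 (delete): buffer="hbheevgbhuhn" (len 12), cursors c1@4 c2@10, authorship .11....22...
After op 6 (move_right): buffer="hbheevgbhuhn" (len 12), cursors c1@5 c2@11, authorship .11....22...
Authorship (.=original, N=cursor N): . 1 1 . . . . 2 2 . . .
Index 7: author = 2

Answer: cursor 2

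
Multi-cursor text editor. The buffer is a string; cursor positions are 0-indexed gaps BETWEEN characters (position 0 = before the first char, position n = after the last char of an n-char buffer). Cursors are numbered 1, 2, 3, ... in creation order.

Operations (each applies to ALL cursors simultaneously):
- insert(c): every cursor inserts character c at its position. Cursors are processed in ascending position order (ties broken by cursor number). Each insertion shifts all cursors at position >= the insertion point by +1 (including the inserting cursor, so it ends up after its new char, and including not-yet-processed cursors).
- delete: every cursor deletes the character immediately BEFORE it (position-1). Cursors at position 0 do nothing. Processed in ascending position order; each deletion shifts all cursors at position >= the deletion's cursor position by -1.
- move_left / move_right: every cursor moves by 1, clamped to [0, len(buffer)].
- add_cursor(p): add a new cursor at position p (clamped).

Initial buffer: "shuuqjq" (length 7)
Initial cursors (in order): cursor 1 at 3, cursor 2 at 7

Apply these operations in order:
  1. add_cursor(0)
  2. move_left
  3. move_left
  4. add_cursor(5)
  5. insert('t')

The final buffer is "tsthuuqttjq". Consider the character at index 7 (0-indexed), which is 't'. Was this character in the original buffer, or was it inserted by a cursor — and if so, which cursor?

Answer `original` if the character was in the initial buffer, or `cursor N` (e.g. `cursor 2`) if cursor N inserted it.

Answer: cursor 2

Derivation:
After op 1 (add_cursor(0)): buffer="shuuqjq" (len 7), cursors c3@0 c1@3 c2@7, authorship .......
After op 2 (move_left): buffer="shuuqjq" (len 7), cursors c3@0 c1@2 c2@6, authorship .......
After op 3 (move_left): buffer="shuuqjq" (len 7), cursors c3@0 c1@1 c2@5, authorship .......
After op 4 (add_cursor(5)): buffer="shuuqjq" (len 7), cursors c3@0 c1@1 c2@5 c4@5, authorship .......
After op 5 (insert('t')): buffer="tsthuuqttjq" (len 11), cursors c3@1 c1@3 c2@9 c4@9, authorship 3.1....24..
Authorship (.=original, N=cursor N): 3 . 1 . . . . 2 4 . .
Index 7: author = 2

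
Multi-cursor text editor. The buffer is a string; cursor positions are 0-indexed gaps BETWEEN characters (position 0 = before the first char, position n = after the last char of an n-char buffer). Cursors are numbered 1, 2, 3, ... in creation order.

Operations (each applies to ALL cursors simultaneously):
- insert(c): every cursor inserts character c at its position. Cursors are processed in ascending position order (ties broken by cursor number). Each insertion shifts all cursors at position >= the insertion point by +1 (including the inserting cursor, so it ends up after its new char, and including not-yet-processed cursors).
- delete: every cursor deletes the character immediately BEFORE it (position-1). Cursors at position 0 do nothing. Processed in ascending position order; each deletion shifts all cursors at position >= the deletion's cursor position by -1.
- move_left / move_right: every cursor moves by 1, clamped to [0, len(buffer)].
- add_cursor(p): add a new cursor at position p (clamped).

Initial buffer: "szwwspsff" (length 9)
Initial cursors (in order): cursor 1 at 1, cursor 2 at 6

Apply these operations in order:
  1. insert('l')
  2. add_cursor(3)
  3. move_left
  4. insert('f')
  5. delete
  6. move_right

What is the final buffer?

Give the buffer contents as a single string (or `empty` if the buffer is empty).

Answer: slzwwsplsff

Derivation:
After op 1 (insert('l')): buffer="slzwwsplsff" (len 11), cursors c1@2 c2@8, authorship .1.....2...
After op 2 (add_cursor(3)): buffer="slzwwsplsff" (len 11), cursors c1@2 c3@3 c2@8, authorship .1.....2...
After op 3 (move_left): buffer="slzwwsplsff" (len 11), cursors c1@1 c3@2 c2@7, authorship .1.....2...
After op 4 (insert('f')): buffer="sflfzwwspflsff" (len 14), cursors c1@2 c3@4 c2@10, authorship .113.....22...
After op 5 (delete): buffer="slzwwsplsff" (len 11), cursors c1@1 c3@2 c2@7, authorship .1.....2...
After op 6 (move_right): buffer="slzwwsplsff" (len 11), cursors c1@2 c3@3 c2@8, authorship .1.....2...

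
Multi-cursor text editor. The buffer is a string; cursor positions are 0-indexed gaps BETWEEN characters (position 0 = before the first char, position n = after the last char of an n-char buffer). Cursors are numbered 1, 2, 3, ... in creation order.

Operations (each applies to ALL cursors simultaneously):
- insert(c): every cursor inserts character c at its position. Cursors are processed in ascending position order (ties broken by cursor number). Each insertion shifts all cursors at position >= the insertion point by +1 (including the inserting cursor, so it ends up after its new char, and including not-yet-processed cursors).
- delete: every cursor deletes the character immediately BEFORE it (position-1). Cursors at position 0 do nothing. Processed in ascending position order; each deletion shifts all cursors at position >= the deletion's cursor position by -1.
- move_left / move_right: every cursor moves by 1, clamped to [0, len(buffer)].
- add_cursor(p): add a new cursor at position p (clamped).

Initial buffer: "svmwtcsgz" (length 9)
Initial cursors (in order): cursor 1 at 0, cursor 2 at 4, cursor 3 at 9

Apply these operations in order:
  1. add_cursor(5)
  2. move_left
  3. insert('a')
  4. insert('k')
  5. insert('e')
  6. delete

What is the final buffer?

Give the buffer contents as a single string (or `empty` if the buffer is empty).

Answer: aksvmakwaktcsgakz

Derivation:
After op 1 (add_cursor(5)): buffer="svmwtcsgz" (len 9), cursors c1@0 c2@4 c4@5 c3@9, authorship .........
After op 2 (move_left): buffer="svmwtcsgz" (len 9), cursors c1@0 c2@3 c4@4 c3@8, authorship .........
After op 3 (insert('a')): buffer="asvmawatcsgaz" (len 13), cursors c1@1 c2@5 c4@7 c3@12, authorship 1...2.4....3.
After op 4 (insert('k')): buffer="aksvmakwaktcsgakz" (len 17), cursors c1@2 c2@7 c4@10 c3@16, authorship 11...22.44....33.
After op 5 (insert('e')): buffer="akesvmakewaketcsgakez" (len 21), cursors c1@3 c2@9 c4@13 c3@20, authorship 111...222.444....333.
After op 6 (delete): buffer="aksvmakwaktcsgakz" (len 17), cursors c1@2 c2@7 c4@10 c3@16, authorship 11...22.44....33.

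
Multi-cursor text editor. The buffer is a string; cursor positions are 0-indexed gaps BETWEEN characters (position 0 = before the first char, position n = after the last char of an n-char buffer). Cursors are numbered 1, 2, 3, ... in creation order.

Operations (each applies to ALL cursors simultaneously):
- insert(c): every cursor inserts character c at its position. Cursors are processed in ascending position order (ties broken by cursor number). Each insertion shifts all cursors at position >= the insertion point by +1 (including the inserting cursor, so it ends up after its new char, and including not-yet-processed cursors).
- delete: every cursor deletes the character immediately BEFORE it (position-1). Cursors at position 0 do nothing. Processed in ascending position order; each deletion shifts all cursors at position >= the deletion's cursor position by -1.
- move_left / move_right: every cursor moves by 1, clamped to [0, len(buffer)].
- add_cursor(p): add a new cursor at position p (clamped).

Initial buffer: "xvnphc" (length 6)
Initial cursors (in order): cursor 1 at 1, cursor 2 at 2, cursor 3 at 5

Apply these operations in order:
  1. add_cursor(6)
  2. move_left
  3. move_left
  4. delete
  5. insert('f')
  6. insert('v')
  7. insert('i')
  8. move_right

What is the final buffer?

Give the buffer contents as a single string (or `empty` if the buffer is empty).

After op 1 (add_cursor(6)): buffer="xvnphc" (len 6), cursors c1@1 c2@2 c3@5 c4@6, authorship ......
After op 2 (move_left): buffer="xvnphc" (len 6), cursors c1@0 c2@1 c3@4 c4@5, authorship ......
After op 3 (move_left): buffer="xvnphc" (len 6), cursors c1@0 c2@0 c3@3 c4@4, authorship ......
After op 4 (delete): buffer="xvhc" (len 4), cursors c1@0 c2@0 c3@2 c4@2, authorship ....
After op 5 (insert('f')): buffer="ffxvffhc" (len 8), cursors c1@2 c2@2 c3@6 c4@6, authorship 12..34..
After op 6 (insert('v')): buffer="ffvvxvffvvhc" (len 12), cursors c1@4 c2@4 c3@10 c4@10, authorship 1212..3434..
After op 7 (insert('i')): buffer="ffvviixvffvviihc" (len 16), cursors c1@6 c2@6 c3@14 c4@14, authorship 121212..343434..
After op 8 (move_right): buffer="ffvviixvffvviihc" (len 16), cursors c1@7 c2@7 c3@15 c4@15, authorship 121212..343434..

Answer: ffvviixvffvviihc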